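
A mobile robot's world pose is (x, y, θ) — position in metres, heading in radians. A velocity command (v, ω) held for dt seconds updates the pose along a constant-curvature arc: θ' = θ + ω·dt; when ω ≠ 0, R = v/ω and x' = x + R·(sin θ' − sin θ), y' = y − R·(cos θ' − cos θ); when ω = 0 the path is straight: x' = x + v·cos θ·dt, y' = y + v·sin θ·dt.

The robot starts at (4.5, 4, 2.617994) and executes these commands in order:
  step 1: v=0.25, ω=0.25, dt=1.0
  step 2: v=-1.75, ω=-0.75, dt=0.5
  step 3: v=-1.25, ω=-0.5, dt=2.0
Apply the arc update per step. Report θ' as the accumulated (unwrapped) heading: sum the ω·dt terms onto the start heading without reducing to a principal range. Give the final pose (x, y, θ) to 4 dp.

step 1: θ'=2.8680 (R=1.0000) → pose (4.2702, 4.0968, 2.8680)
step 2: θ'=2.4930 (R=2.3333) → pose (5.0492, 3.7097, 2.4930)
step 3: θ'=1.4930 (R=2.5000) → pose (6.0315, 1.5231, 1.4930)

(6.0315, 1.5231, 1.4930)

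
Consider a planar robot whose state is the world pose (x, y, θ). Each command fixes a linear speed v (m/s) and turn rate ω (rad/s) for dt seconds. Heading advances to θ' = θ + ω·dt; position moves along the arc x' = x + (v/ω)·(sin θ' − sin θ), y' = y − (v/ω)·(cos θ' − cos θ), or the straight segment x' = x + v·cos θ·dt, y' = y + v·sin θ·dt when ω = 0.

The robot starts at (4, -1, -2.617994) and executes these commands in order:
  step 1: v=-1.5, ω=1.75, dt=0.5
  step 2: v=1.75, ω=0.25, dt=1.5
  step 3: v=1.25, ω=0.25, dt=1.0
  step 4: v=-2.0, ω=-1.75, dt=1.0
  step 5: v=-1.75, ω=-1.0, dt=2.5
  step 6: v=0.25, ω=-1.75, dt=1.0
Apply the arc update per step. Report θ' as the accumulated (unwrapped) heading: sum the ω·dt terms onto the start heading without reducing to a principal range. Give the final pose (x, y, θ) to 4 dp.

(7.6553, -5.3369, -7.1180)

step 1: θ'=-1.7430 (R=-0.8571) → pose (4.4159, -0.4046, -1.7430)
step 2: θ'=-1.3680 (R=7.0000) → pose (4.4558, -3.0139, -1.3680)
step 3: θ'=-1.1180 (R=5.0000) → pose (4.8572, -4.1943, -1.1180)
step 4: θ'=-2.8680 (R=1.1429) → pose (5.5761, -2.5939, -2.8680)
step 5: θ'=-5.3680 (R=1.7500) → pose (7.4362, -5.3457, -5.3680)
step 6: θ'=-7.1180 (R=-0.1429) → pose (7.6553, -5.3369, -7.1180)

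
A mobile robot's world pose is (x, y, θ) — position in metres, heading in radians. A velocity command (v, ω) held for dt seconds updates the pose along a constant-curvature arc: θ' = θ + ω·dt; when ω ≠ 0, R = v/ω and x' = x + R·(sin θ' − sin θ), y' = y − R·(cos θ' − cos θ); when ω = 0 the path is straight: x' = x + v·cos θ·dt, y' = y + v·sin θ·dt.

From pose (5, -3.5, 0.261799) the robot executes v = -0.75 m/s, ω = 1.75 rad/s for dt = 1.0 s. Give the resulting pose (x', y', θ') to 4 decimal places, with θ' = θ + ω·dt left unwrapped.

θ' = 0.2618 + 1.75·1.0 = 2.0118
R = v/ω = -0.75/1.75 = -0.4286
x' = 5 + -0.4286·(sin 2.0118 − sin 0.2618) = 4.7234
y' = -3.5 − -0.4286·(cos 2.0118 − cos 0.2618) = -4.0969

(4.7234, -4.0969, 2.0118)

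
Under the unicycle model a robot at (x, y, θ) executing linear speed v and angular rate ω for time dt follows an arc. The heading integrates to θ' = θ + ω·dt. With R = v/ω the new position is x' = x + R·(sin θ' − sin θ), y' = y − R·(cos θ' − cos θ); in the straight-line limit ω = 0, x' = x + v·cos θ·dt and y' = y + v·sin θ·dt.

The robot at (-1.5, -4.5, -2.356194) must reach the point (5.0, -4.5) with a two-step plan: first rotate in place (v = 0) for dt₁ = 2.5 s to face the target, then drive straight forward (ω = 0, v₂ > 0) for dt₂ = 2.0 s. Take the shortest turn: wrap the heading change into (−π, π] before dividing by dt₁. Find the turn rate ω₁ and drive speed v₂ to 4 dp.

heading to target = atan2(-4.5−-4.5, 5−-1.5) = 0.0000
Δθ = wrap(0.0000 − -2.3562) = 2.3562; ω₁ = Δθ/dt₁ = 0.9425
distance = √((5−-1.5)² + (-4.5−-4.5)²) = 6.5000; v₂ = distance/dt₂ = 3.2500

ω₁ = 0.9425, v₂ = 3.2500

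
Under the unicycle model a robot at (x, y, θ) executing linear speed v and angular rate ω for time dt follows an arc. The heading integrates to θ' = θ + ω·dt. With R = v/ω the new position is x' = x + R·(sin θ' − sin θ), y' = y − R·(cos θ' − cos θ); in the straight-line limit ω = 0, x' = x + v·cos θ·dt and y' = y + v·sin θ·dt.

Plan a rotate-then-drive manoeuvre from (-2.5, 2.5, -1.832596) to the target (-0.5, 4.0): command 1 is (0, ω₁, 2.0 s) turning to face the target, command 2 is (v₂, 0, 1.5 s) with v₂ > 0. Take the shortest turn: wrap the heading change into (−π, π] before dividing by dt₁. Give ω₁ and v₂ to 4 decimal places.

ω₁ = 1.2380, v₂ = 1.6667

heading to target = atan2(4−2.5, -0.5−-2.5) = 0.6435
Δθ = wrap(0.6435 − -1.8326) = 2.4761; ω₁ = Δθ/dt₁ = 1.2380
distance = √((-0.5−-2.5)² + (4−2.5)²) = 2.5000; v₂ = distance/dt₂ = 1.6667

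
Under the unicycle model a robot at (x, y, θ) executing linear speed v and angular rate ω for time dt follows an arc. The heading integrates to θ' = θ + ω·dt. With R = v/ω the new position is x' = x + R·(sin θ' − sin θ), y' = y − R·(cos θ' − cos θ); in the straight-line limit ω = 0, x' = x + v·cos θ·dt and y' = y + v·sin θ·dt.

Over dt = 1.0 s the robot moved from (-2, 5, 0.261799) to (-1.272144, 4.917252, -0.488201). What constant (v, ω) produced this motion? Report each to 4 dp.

Δθ = -0.488201 − 0.261799 = -0.750000
ω = Δθ/dt = -0.750000/1.0 = -0.7500
R = Δx/(sin θ' − sin θ) = -1.0000
v = R·ω = -1.0000·-0.7500 = 0.7500

v = 0.7500, ω = -0.7500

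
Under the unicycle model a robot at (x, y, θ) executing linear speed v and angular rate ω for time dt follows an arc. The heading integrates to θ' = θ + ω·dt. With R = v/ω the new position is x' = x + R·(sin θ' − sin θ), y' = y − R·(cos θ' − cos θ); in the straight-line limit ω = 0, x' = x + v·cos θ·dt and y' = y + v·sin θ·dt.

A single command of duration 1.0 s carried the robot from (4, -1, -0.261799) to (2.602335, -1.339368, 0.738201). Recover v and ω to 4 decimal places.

v = -1.5000, ω = 1.0000

Δθ = 0.738201 − -0.261799 = 1.000000
ω = Δθ/dt = 1.000000/1.0 = 1.0000
R = Δx/(sin θ' − sin θ) = -1.5000
v = R·ω = -1.5000·1.0000 = -1.5000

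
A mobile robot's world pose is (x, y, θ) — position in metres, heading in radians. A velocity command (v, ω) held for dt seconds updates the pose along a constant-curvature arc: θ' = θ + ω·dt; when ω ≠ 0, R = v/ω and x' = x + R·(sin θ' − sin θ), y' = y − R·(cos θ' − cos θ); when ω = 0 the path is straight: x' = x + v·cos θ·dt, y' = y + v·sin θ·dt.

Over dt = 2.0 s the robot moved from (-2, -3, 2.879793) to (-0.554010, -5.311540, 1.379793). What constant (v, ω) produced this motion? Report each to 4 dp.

Δθ = 1.379793 − 2.879793 = -1.500000
ω = Δθ/dt = -1.500000/2.0 = -0.7500
R = −Δy/(cos θ' − cos θ) = 2.0000
v = R·ω = 2.0000·-0.7500 = -1.5000

v = -1.5000, ω = -0.7500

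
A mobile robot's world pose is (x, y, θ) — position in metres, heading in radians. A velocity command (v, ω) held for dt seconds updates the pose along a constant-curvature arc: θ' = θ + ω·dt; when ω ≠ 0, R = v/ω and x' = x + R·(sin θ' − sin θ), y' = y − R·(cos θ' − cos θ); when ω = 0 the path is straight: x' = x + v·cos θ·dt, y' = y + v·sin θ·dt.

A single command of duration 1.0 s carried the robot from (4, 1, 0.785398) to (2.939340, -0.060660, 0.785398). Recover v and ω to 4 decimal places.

v = -1.5000, ω = 0.0000

Δθ = 0.785398 − 0.785398 = 0.000000
ω = Δθ/dt = 0.000000/1.0 = 0.0000
ω = 0 → v = (Δx·cos θ + Δy·sin θ)/dt = -1.5000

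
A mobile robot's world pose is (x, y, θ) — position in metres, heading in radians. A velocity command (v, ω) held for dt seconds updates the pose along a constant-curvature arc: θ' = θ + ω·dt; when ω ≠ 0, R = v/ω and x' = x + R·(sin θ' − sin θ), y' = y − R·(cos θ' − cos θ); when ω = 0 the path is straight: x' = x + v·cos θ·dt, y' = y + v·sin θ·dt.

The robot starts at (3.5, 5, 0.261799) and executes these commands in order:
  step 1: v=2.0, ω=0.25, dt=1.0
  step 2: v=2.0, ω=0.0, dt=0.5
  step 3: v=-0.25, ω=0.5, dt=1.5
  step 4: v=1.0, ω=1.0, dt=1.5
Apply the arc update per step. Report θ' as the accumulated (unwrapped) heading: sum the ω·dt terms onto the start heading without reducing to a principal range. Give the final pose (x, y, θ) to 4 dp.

step 1: θ'=0.5118 (R=8.0000) → pose (5.3474, 5.7525, 0.5118)
step 2: θ'=0.5118 (straight) → pose (6.2193, 6.2422, 0.5118)
step 3: θ'=1.2618 (R=-0.5000) → pose (5.9878, 5.9584, 1.2618)
step 4: θ'=2.7618 (R=1.0000) → pose (5.4059, 7.1912, 2.7618)

(5.4059, 7.1912, 2.7618)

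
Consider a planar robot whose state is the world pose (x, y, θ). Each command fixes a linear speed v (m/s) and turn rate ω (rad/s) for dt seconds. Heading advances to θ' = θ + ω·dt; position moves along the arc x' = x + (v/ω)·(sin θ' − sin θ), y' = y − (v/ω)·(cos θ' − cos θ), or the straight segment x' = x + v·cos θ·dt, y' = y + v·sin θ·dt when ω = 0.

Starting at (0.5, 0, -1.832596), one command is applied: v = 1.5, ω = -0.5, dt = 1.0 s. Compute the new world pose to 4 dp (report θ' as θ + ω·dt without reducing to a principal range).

θ' = -1.8326 + -0.5·1.0 = -2.3326
R = v/ω = 1.5/-0.5 = -3.0000
x' = 0.5 + -3.0000·(sin -2.3326 − sin -1.8326) = -0.2270
y' = 0 − -3.0000·(cos -2.3326 − cos -1.8326) = -1.2942

(-0.2270, -1.2942, -2.3326)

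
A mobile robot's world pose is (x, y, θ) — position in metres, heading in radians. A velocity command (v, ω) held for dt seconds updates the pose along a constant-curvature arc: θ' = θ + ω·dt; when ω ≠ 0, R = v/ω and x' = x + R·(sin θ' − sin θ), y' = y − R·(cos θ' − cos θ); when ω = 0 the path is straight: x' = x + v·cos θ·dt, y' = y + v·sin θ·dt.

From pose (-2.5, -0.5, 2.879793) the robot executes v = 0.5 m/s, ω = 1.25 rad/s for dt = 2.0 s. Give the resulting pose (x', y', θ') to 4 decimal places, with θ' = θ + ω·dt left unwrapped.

(-2.9177, -1.1339, 5.3798)

θ' = 2.8798 + 1.25·2.0 = 5.3798
R = v/ω = 0.5/1.25 = 0.4000
x' = -2.5 + 0.4000·(sin 5.3798 − sin 2.8798) = -2.9177
y' = -0.5 − 0.4000·(cos 5.3798 − cos 2.8798) = -1.1339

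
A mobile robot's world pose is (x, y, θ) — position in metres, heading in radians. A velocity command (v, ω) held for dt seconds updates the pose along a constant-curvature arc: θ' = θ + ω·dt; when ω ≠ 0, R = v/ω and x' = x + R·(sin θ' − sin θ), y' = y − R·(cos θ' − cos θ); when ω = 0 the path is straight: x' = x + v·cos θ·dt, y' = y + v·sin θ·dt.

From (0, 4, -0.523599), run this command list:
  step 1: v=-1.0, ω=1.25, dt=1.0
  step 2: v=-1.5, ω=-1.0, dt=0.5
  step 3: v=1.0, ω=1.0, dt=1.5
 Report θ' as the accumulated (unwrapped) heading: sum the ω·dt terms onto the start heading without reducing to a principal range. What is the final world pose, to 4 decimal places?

step 1: θ'=0.7264 (R=-0.8000) → pose (-0.9313, 3.9052, 0.7264)
step 2: θ'=0.2264 (R=1.5000) → pose (-1.5909, 3.5649, 0.2264)
step 3: θ'=1.7264 (R=1.0000) → pose (-0.8275, 4.6943, 1.7264)

(-0.8275, 4.6943, 1.7264)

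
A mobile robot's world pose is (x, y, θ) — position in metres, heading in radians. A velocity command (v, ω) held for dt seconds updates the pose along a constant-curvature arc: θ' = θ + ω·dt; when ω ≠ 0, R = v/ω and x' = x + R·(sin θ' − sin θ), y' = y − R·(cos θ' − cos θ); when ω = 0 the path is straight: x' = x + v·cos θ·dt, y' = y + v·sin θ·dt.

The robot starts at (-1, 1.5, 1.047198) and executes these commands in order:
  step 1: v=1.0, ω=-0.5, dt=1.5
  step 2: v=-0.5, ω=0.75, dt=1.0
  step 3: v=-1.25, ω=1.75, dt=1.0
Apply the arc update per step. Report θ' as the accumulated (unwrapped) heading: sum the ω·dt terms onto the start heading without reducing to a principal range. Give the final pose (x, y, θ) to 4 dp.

(0.1417, 1.0787, 2.7972)

step 1: θ'=0.2972 (R=-2.0000) → pose (0.1464, 2.4123, 0.2972)
step 2: θ'=1.0472 (R=-0.6667) → pose (-0.2358, 2.1082, 1.0472)
step 3: θ'=2.7972 (R=-0.7143) → pose (0.1417, 1.0787, 2.7972)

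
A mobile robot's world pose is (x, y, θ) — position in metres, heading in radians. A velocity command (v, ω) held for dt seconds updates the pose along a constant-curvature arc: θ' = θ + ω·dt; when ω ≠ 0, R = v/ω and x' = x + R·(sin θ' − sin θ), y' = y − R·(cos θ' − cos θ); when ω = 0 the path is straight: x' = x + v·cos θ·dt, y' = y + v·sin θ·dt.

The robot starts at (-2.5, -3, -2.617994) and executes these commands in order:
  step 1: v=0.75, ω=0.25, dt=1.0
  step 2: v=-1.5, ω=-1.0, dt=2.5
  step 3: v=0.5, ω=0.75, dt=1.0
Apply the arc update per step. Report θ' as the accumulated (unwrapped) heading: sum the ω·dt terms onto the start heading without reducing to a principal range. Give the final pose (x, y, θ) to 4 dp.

(-0.6725, -4.2808, -4.1180)

step 1: θ'=-2.3680 (R=3.0000) → pose (-3.0961, -3.4519, -2.3680)
step 2: θ'=-4.8680 (R=1.5000) → pose (-0.5662, -4.7574, -4.8680)
step 3: θ'=-4.1180 (R=0.6667) → pose (-0.6725, -4.2808, -4.1180)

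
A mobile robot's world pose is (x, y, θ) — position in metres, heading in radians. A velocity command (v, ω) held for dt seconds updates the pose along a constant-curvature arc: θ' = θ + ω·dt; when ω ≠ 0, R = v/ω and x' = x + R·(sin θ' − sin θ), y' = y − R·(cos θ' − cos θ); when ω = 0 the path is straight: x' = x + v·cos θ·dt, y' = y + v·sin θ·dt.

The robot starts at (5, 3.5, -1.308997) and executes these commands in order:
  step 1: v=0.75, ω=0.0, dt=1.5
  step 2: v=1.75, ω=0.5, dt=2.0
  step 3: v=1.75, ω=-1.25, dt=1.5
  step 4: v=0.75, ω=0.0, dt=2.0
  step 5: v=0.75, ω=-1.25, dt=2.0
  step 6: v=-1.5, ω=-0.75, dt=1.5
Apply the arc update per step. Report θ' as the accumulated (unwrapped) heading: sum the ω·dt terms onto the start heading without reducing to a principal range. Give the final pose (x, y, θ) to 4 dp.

(5.2871, -4.8890, -5.8090)

step 1: θ'=-1.3090 (straight) → pose (5.2912, 2.4133, -1.3090)
step 2: θ'=-0.3090 (R=3.5000) → pose (7.6076, -0.0150, -0.3090)
step 3: θ'=-2.1840 (R=-1.4000) → pose (8.3267, -2.1544, -2.1840)
step 4: θ'=-2.1840 (straight) → pose (7.4635, -3.3811, -2.1840)
step 5: θ'=-4.6840 (R=-0.6000) → pose (6.3731, -3.0529, -4.6840)
step 6: θ'=-5.8090 (R=2.0000) → pose (5.2871, -4.8890, -5.8090)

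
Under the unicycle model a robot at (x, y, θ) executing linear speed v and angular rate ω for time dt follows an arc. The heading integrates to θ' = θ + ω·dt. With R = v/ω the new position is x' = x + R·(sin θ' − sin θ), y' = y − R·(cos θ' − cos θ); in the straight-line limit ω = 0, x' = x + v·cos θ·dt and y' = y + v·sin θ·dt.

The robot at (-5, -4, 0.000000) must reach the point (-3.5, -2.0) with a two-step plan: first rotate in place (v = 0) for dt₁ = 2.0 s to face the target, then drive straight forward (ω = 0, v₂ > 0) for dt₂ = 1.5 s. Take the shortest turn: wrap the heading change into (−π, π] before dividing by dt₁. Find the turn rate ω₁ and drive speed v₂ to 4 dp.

ω₁ = 0.4636, v₂ = 1.6667

heading to target = atan2(-2−-4, -3.5−-5) = 0.9273
Δθ = wrap(0.9273 − 0.0000) = 0.9273; ω₁ = Δθ/dt₁ = 0.4636
distance = √((-3.5−-5)² + (-2−-4)²) = 2.5000; v₂ = distance/dt₂ = 1.6667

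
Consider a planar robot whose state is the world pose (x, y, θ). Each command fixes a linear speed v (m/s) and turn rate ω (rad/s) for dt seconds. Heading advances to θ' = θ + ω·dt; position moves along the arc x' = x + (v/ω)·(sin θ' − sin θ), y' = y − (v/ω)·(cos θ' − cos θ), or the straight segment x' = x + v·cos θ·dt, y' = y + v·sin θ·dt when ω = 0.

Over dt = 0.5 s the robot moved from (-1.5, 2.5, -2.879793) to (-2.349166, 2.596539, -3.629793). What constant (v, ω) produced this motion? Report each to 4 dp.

Δθ = -3.629793 − -2.879793 = -0.750000
ω = Δθ/dt = -0.750000/0.5 = -1.5000
R = Δx/(sin θ' − sin θ) = -1.1667
v = R·ω = -1.1667·-1.5000 = 1.7500

v = 1.7500, ω = -1.5000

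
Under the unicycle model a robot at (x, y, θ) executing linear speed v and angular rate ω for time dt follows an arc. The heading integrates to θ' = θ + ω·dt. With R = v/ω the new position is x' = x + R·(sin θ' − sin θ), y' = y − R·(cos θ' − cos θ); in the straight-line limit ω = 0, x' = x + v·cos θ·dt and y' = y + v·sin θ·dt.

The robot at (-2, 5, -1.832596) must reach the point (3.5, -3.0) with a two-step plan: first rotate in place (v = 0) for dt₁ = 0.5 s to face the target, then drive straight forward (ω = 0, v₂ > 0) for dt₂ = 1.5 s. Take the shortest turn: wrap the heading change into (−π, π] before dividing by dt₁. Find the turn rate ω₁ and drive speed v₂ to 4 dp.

heading to target = atan2(-3−5, 3.5−-2) = -0.9685
Δθ = wrap(-0.9685 − -1.8326) = 0.8641; ω₁ = Δθ/dt₁ = 1.7282
distance = √((3.5−-2)² + (-3−5)²) = 9.7082; v₂ = distance/dt₂ = 6.4722

ω₁ = 1.7282, v₂ = 6.4722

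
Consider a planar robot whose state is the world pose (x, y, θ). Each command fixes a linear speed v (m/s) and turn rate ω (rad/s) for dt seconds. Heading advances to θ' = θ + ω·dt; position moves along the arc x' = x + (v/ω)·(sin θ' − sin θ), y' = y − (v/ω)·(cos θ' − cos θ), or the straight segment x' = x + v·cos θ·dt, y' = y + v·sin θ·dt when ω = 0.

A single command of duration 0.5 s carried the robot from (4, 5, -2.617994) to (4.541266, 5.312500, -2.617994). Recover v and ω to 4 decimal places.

v = -1.2500, ω = 0.0000

Δθ = -2.617994 − -2.617994 = 0.000000
ω = Δθ/dt = 0.000000/0.5 = 0.0000
ω = 0 → v = (Δx·cos θ + Δy·sin θ)/dt = -1.2500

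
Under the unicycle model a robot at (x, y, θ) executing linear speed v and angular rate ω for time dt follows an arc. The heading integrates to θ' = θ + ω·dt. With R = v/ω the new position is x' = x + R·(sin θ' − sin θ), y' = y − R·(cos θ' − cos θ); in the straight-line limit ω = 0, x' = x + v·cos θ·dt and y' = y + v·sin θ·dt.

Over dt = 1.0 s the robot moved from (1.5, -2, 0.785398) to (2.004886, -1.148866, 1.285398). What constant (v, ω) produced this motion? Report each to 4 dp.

v = 1.0000, ω = 0.5000

Δθ = 1.285398 − 0.785398 = 0.500000
ω = Δθ/dt = 0.500000/1.0 = 0.5000
R = −Δy/(cos θ' − cos θ) = 2.0000
v = R·ω = 2.0000·0.5000 = 1.0000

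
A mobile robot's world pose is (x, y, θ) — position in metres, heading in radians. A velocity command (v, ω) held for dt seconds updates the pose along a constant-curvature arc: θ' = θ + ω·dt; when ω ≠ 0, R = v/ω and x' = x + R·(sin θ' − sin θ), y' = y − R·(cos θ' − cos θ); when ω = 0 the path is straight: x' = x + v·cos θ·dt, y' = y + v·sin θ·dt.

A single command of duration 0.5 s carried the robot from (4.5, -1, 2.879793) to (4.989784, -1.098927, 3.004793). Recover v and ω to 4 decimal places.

v = -1.0000, ω = 0.2500

Δθ = 3.004793 − 2.879793 = 0.125000
ω = Δθ/dt = 0.125000/0.5 = 0.2500
R = Δx/(sin θ' − sin θ) = -4.0000
v = R·ω = -4.0000·0.2500 = -1.0000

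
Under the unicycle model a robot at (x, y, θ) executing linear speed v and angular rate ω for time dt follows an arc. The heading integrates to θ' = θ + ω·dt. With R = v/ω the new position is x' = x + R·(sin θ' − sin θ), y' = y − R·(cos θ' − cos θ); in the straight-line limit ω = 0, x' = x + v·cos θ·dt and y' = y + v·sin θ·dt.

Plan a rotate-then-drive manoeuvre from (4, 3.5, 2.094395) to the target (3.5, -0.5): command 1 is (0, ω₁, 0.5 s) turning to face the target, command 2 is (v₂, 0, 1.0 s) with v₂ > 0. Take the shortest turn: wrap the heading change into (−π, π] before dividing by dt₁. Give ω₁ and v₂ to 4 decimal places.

heading to target = atan2(-0.5−3.5, 3.5−4) = -1.6952
Δθ = wrap(-1.6952 − 2.0944) = 2.4936; ω₁ = Δθ/dt₁ = 4.9873
distance = √((3.5−4)² + (-0.5−3.5)²) = 4.0311; v₂ = distance/dt₂ = 4.0311

ω₁ = 4.9873, v₂ = 4.0311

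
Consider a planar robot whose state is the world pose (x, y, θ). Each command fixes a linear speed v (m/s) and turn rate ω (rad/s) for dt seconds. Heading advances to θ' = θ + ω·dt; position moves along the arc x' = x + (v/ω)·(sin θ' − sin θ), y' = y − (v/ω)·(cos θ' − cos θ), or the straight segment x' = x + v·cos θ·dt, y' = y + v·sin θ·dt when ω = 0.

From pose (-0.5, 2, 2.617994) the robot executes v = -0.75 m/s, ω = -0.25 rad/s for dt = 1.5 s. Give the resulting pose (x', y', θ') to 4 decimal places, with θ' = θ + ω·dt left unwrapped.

(0.3474, 1.2700, 2.2430)

θ' = 2.6180 + -0.25·1.5 = 2.2430
R = v/ω = -0.75/-0.25 = 3.0000
x' = -0.5 + 3.0000·(sin 2.2430 − sin 2.6180) = 0.3474
y' = 2 − 3.0000·(cos 2.2430 − cos 2.6180) = 1.2700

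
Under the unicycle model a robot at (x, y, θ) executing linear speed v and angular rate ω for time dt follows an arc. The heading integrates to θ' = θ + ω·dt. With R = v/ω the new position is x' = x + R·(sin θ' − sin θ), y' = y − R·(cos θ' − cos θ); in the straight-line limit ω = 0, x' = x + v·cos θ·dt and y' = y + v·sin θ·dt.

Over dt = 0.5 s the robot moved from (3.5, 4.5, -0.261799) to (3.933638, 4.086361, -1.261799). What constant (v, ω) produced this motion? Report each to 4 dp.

Δθ = -1.261799 − -0.261799 = -1.000000
ω = Δθ/dt = -1.000000/0.5 = -2.0000
R = Δx/(sin θ' − sin θ) = -0.6250
v = R·ω = -0.6250·-2.0000 = 1.2500

v = 1.2500, ω = -2.0000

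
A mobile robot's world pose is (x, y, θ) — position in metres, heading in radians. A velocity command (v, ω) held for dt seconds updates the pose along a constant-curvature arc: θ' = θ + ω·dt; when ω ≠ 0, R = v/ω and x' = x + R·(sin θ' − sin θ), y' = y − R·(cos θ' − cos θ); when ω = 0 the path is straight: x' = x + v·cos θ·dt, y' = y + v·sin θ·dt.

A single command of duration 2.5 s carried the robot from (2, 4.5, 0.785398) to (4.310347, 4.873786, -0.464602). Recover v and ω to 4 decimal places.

Δθ = -0.464602 − 0.785398 = -1.250000
ω = Δθ/dt = -1.250000/2.5 = -0.5000
R = Δx/(sin θ' − sin θ) = -2.0000
v = R·ω = -2.0000·-0.5000 = 1.0000

v = 1.0000, ω = -0.5000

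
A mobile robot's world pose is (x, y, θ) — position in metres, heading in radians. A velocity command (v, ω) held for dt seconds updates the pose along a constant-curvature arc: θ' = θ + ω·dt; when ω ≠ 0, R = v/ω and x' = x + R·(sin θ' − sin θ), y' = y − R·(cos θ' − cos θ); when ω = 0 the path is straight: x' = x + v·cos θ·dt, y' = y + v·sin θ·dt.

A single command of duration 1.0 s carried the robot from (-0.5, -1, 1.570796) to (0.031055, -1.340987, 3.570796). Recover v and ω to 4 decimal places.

Δθ = 3.570796 − 1.570796 = 2.000000
ω = Δθ/dt = 2.000000/1.0 = 2.0000
R = Δx/(sin θ' − sin θ) = -0.3750
v = R·ω = -0.3750·2.0000 = -0.7500

v = -0.7500, ω = 2.0000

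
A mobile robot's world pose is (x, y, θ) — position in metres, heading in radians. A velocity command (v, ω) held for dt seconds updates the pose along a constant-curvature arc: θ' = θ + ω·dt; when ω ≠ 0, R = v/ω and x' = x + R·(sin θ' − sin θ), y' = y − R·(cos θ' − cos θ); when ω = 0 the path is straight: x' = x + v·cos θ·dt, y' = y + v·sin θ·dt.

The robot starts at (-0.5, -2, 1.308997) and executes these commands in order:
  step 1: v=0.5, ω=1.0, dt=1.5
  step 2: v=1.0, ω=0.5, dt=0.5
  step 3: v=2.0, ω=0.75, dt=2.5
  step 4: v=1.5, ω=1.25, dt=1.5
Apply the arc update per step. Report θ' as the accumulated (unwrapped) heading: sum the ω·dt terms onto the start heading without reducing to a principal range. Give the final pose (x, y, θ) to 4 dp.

step 1: θ'=2.8090 (R=0.5000) → pose (-0.8197, -1.3980, 2.8090)
step 2: θ'=3.0590 (R=2.0000) → pose (-1.3077, -1.2952, 3.0590)
step 3: θ'=4.9340 (R=2.6667) → pose (-4.1292, -4.5389, 4.9340)
step 4: θ'=6.8090 (R=1.2000) → pose (-2.3562, -5.3131, 6.8090)

(-2.3562, -5.3131, 6.8090)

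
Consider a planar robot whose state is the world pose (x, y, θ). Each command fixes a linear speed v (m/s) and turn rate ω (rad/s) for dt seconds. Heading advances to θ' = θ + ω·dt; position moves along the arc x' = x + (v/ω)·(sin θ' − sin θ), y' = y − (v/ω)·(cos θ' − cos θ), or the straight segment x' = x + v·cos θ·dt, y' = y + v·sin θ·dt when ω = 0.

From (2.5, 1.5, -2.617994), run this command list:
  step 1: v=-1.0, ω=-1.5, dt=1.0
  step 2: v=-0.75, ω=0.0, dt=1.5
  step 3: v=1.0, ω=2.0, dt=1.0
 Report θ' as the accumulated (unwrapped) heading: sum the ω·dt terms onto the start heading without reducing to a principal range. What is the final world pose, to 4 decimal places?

step 1: θ'=-4.1180 (R=0.6667) → pose (3.3857, 1.2960, -4.1180)
step 2: θ'=-4.1180 (straight) → pose (4.0157, 0.3639, -4.1180)
step 3: θ'=-2.1180 (R=0.5000) → pose (3.1744, 0.3441, -2.1180)

(3.1744, 0.3441, -2.1180)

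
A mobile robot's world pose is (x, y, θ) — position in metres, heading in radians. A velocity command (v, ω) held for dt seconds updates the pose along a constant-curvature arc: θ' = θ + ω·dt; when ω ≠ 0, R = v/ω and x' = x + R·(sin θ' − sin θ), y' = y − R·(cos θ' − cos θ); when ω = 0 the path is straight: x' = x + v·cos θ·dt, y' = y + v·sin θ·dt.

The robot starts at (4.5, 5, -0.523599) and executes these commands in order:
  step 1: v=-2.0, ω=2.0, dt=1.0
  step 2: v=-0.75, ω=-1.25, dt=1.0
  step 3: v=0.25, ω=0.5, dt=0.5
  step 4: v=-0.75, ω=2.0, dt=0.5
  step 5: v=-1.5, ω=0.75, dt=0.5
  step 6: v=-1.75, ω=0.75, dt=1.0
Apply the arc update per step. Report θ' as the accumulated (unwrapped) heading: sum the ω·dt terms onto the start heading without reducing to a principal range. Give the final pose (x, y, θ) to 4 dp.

(3.5689, 1.3478, 2.6014)

step 1: θ'=1.4764 (R=-1.0000) → pose (3.0045, 4.2282, 1.4764)
step 2: θ'=0.2264 (R=0.6000) → pose (2.5418, 3.7001, 0.2264)
step 3: θ'=0.4764 (R=0.5000) → pose (2.6589, 3.7430, 0.4764)
step 4: θ'=1.4764 (R=-0.3750) → pose (2.4575, 3.4451, 1.4764)
step 5: θ'=1.8514 (R=-2.0000) → pose (2.5268, 2.7027, 1.8514)
step 6: θ'=2.6014 (R=-2.3333) → pose (3.5689, 1.3478, 2.6014)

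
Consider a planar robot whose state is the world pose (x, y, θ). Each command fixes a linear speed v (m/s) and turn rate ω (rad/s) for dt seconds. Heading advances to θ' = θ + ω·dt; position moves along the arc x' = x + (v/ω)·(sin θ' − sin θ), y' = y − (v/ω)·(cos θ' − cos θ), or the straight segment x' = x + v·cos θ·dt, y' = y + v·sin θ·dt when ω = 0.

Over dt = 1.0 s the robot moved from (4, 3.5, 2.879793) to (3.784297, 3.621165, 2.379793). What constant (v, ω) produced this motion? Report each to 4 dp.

Δθ = 2.379793 − 2.879793 = -0.500000
ω = Δθ/dt = -0.500000/1.0 = -0.5000
R = Δx/(sin θ' − sin θ) = -0.5000
v = R·ω = -0.5000·-0.5000 = 0.2500

v = 0.2500, ω = -0.5000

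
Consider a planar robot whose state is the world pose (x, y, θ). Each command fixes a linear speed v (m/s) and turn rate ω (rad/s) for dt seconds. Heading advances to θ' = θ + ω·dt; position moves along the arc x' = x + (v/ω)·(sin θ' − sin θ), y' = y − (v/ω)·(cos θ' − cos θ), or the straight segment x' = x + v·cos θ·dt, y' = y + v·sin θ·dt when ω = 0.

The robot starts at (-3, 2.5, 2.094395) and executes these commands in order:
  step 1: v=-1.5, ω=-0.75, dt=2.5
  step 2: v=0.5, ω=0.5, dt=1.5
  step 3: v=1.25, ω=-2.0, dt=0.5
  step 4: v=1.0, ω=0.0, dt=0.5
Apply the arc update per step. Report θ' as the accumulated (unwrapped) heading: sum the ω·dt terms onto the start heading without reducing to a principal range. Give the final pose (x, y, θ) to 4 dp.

step 1: θ'=0.2194 (R=2.0000) → pose (-4.2968, -0.4521, 0.2194)
step 2: θ'=0.9694 (R=1.0000) → pose (-3.6899, -0.0418, 0.9694)
step 3: θ'=-0.0306 (R=-0.6250) → pose (-3.1554, 0.2293, -0.0306)
step 4: θ'=-0.0306 (straight) → pose (-2.6556, 0.2140, -0.0306)

(-2.6556, 0.2140, -0.0306)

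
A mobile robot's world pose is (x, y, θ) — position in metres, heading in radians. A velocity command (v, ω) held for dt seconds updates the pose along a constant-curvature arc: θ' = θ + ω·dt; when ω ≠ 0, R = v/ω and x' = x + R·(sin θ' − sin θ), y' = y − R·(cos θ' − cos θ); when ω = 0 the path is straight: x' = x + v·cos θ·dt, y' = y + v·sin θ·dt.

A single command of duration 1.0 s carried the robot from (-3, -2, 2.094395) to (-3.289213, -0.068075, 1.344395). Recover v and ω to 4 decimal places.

v = 2.0000, ω = -0.7500

Δθ = 1.344395 − 2.094395 = -0.750000
ω = Δθ/dt = -0.750000/1.0 = -0.7500
R = −Δy/(cos θ' − cos θ) = -2.6667
v = R·ω = -2.6667·-0.7500 = 2.0000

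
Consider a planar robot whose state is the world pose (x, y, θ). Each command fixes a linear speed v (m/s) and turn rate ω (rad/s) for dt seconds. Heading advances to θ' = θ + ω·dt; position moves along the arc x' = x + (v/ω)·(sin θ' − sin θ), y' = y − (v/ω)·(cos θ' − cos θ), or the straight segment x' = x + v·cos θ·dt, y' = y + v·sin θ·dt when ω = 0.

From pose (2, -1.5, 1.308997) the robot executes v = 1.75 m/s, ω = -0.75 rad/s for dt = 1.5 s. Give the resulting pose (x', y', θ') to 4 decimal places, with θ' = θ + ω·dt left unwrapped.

(3.8269, 0.1900, 0.1840)

θ' = 1.3090 + -0.75·1.5 = 0.1840
R = v/ω = 1.75/-0.75 = -2.3333
x' = 2 + -2.3333·(sin 0.1840 − sin 1.3090) = 3.8269
y' = -1.5 − -2.3333·(cos 0.1840 − cos 1.3090) = 0.1900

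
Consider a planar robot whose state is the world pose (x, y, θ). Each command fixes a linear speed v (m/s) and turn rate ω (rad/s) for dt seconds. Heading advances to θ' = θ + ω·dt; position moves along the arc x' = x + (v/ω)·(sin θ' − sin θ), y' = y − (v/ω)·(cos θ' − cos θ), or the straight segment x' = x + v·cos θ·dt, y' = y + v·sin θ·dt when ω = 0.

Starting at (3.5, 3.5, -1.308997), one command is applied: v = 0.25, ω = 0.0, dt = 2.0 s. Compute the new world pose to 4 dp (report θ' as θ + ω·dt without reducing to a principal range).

θ' = -1.3090 + 0.0·2.0 = -1.3090
ω = 0 → straight: x' = 3.5 + 0.25·cos(-1.3090)·2.0 = 3.6294
y' = 3.5 + 0.25·sin(-1.3090)·2.0 = 3.0170

(3.6294, 3.0170, -1.3090)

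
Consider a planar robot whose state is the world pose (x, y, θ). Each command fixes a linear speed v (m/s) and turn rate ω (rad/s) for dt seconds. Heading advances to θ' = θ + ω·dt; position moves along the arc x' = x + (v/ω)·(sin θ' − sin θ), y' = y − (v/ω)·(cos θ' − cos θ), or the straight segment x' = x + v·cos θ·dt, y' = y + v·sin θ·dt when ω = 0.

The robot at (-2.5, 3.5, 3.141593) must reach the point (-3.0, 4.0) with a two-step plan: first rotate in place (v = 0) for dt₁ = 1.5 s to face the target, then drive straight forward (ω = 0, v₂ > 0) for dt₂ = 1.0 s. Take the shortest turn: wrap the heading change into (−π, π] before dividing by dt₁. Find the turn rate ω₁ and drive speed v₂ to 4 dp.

heading to target = atan2(4−3.5, -3−-2.5) = 2.3562
Δθ = wrap(2.3562 − 3.1416) = -0.7854; ω₁ = Δθ/dt₁ = -0.5236
distance = √((-3−-2.5)² + (4−3.5)²) = 0.7071; v₂ = distance/dt₂ = 0.7071

ω₁ = -0.5236, v₂ = 0.7071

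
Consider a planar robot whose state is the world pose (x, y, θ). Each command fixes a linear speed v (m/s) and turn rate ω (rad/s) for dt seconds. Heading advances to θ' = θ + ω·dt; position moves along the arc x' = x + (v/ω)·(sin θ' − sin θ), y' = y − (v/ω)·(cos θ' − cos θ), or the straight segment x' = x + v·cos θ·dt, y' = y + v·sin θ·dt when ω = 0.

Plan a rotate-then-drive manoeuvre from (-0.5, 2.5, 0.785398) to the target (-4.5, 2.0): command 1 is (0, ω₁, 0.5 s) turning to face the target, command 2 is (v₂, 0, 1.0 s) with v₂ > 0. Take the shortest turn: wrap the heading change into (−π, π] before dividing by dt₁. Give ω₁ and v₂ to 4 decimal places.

ω₁ = 4.9611, v₂ = 4.0311

heading to target = atan2(2−2.5, -4.5−-0.5) = -3.0172
Δθ = wrap(-3.0172 − 0.7854) = 2.4805; ω₁ = Δθ/dt₁ = 4.9611
distance = √((-4.5−-0.5)² + (2−2.5)²) = 4.0311; v₂ = distance/dt₂ = 4.0311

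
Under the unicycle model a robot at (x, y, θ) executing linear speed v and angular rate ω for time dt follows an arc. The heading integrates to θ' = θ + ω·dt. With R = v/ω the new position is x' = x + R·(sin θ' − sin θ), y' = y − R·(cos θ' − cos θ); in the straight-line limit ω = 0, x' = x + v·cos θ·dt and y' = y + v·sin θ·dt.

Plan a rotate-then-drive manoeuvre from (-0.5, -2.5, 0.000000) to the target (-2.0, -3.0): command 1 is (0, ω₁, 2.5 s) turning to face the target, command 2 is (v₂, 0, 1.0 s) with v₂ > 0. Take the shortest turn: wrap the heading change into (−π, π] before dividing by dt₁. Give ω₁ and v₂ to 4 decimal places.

heading to target = atan2(-3−-2.5, -2−-0.5) = -2.8198
Δθ = wrap(-2.8198 − 0.0000) = -2.8198; ω₁ = Δθ/dt₁ = -1.1279
distance = √((-2−-0.5)² + (-3−-2.5)²) = 1.5811; v₂ = distance/dt₂ = 1.5811

ω₁ = -1.1279, v₂ = 1.5811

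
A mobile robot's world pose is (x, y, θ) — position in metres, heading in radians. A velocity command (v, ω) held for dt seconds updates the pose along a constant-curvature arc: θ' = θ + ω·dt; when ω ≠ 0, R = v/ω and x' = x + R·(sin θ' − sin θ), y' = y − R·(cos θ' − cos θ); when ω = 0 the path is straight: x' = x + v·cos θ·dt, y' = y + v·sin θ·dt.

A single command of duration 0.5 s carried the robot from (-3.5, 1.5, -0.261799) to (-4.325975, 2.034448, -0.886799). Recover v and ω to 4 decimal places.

Δθ = -0.886799 − -0.261799 = -0.625000
ω = Δθ/dt = -0.625000/0.5 = -1.2500
R = Δx/(sin θ' − sin θ) = 1.6000
v = R·ω = 1.6000·-1.2500 = -2.0000

v = -2.0000, ω = -1.2500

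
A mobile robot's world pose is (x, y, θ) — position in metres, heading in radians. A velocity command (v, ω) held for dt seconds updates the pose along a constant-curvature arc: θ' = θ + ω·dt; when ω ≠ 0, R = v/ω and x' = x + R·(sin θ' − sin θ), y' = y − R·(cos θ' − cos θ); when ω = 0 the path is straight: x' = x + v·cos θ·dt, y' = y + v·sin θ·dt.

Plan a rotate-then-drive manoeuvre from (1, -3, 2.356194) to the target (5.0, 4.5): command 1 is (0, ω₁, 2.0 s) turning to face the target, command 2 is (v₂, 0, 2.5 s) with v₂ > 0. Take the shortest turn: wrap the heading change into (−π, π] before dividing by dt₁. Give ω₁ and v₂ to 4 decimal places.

ω₁ = -0.6377, v₂ = 3.4000

heading to target = atan2(4.5−-3, 5−1) = 1.0808
Δθ = wrap(1.0808 − 2.3562) = -1.2754; ω₁ = Δθ/dt₁ = -0.6377
distance = √((5−1)² + (4.5−-3)²) = 8.5000; v₂ = distance/dt₂ = 3.4000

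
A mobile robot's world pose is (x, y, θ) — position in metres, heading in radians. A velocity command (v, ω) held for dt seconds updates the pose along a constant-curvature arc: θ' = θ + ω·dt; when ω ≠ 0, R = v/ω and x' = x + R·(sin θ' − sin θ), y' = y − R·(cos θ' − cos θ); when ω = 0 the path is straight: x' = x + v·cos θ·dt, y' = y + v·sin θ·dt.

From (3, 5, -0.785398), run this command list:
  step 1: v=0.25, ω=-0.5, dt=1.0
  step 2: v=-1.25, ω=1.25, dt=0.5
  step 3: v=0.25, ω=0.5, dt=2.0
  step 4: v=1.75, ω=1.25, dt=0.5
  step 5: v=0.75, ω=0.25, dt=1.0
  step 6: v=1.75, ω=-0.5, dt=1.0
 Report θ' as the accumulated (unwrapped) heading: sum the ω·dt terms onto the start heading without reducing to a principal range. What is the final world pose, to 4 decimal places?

(5.2705, 7.8276, 0.7146)

step 1: θ'=-1.2854 (R=-0.5000) → pose (3.1262, 4.7872, -1.2854)
step 2: θ'=-0.6604 (R=-1.0000) → pose (2.7801, 5.2954, -0.6604)
step 3: θ'=0.3396 (R=0.5000) → pose (3.2534, 5.2189, 0.3396)
step 4: θ'=0.9646 (R=1.4000) → pose (3.9376, 5.7413, 0.9646)
step 5: θ'=1.2146 (R=3.0000) → pose (4.2838, 6.4044, 1.2146)
step 6: θ'=0.7146 (R=-3.5000) → pose (5.2705, 7.8276, 0.7146)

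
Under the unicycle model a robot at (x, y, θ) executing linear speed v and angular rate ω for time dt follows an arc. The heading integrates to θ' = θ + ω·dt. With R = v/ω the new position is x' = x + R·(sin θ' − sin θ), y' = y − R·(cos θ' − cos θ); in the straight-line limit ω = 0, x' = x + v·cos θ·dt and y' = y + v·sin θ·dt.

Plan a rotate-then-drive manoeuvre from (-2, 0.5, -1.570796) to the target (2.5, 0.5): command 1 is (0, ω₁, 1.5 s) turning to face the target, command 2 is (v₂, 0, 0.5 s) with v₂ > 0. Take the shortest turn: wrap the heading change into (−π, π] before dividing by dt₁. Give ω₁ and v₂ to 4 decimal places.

ω₁ = 1.0472, v₂ = 9.0000

heading to target = atan2(0.5−0.5, 2.5−-2) = 0.0000
Δθ = wrap(0.0000 − -1.5708) = 1.5708; ω₁ = Δθ/dt₁ = 1.0472
distance = √((2.5−-2)² + (0.5−0.5)²) = 4.5000; v₂ = distance/dt₂ = 9.0000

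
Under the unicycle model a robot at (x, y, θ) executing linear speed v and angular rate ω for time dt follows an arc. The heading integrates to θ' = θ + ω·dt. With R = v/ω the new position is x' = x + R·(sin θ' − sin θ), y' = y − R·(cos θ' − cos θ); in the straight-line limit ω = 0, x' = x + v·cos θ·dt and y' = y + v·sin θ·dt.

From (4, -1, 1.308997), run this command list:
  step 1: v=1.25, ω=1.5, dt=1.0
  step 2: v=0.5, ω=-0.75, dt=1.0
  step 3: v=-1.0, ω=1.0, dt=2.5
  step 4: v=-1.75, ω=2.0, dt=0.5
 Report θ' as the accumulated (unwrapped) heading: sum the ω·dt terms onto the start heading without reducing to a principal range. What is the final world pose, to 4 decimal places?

(4.6824, 1.4261, 5.5590)

step 1: θ'=2.8090 (R=0.8333) → pose (3.4671, 0.0033, 2.8090)
step 2: θ'=2.0590 (R=-0.6667) → pose (3.0960, 0.3208, 2.0590)
step 3: θ'=4.5590 (R=-1.0000) → pose (4.9675, 0.6370, 4.5590)
step 4: θ'=5.5590 (R=-0.8750) → pose (4.6824, 1.4261, 5.5590)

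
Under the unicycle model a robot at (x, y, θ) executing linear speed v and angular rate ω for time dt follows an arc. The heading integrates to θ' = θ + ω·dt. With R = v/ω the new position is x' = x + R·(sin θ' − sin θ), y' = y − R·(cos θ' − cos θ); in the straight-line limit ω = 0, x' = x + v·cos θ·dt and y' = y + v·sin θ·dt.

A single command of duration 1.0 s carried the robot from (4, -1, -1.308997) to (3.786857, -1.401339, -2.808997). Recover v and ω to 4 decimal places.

v = 0.5000, ω = -1.5000

Δθ = -2.808997 − -1.308997 = -1.500000
ω = Δθ/dt = -1.500000/1.0 = -1.5000
R = −Δy/(cos θ' − cos θ) = -0.3333
v = R·ω = -0.3333·-1.5000 = 0.5000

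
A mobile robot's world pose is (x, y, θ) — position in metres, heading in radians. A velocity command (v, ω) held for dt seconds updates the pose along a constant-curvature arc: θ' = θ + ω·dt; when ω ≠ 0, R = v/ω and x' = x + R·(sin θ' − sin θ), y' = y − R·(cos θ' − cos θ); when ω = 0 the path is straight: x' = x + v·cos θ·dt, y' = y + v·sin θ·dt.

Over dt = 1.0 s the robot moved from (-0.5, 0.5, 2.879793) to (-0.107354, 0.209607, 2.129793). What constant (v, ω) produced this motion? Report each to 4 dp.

v = -0.5000, ω = -0.7500

Δθ = 2.129793 − 2.879793 = -0.750000
ω = Δθ/dt = -0.750000/1.0 = -0.7500
R = Δx/(sin θ' − sin θ) = 0.6667
v = R·ω = 0.6667·-0.7500 = -0.5000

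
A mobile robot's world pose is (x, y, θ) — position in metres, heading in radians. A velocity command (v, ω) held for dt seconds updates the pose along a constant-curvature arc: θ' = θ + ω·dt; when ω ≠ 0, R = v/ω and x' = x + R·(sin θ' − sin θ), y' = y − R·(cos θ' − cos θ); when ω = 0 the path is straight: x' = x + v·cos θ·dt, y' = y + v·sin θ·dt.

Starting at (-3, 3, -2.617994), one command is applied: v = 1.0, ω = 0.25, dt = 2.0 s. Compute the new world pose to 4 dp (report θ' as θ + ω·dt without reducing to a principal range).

(-4.4159, 1.6171, -2.1180)

θ' = -2.6180 + 0.25·2.0 = -2.1180
R = v/ω = 1.0/0.25 = 4.0000
x' = -3 + 4.0000·(sin -2.1180 − sin -2.6180) = -4.4159
y' = 3 − 4.0000·(cos -2.1180 − cos -2.6180) = 1.6171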